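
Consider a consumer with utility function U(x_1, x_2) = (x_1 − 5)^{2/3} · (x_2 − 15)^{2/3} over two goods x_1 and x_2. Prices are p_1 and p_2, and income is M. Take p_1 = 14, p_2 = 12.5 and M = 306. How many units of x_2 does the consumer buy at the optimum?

Discretionary income = 306 − 5·14 − 15·12.5 = 48.5; x_2* = 15 + 0.5·48.5/12.5 = 16.94.

x_2* = 16.94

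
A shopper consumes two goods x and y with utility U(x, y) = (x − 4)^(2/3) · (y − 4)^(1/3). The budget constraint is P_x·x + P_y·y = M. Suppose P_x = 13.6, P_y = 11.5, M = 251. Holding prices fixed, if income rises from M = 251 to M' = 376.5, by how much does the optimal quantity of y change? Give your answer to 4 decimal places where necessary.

Discretionary income = 251 − 4·13.6 − 4·11.5 = 150.6; y* = 4 + 1/3·150.6/11.5 = 8.3652.
At M' = 376.5: y* = 12.0029. Change: 12.0029 − 8.3652 = 3.6377.

Δy* = 3.6377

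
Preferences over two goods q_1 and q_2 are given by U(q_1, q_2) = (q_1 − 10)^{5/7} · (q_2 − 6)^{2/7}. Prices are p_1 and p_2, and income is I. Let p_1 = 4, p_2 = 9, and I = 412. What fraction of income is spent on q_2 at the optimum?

share on q_2 = 0.3516

MRS = (5/2)·(q_2−6)/(q_1−10). Tangency with p_1/p_2 gives q_2−6 = (2/5)·(p_1/p_2)·(q_1−10).
Substituting into the budget: q_1* = 10 + 5/7·(I − 10·p_1 − 6·p_2)/p_1, and q_2* = 6 + 2/7·(…)/p_2.
Discretionary income = 412 − 10·4 − 6·9 = 318; q_1* = 10 + 5/7·318/4 = 66.7857; q_2* = 6 + 2/7·318/9 = 16.0952.
Expenditure on q_2: 9·16.0952 = 144.8571; share = 0.3516.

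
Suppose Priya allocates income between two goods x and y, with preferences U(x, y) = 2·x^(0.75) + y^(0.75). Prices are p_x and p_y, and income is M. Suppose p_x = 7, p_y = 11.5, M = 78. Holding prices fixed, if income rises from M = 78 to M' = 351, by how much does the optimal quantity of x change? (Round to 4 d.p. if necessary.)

Substitute y = (y/x)·x into the budget: x* = M/(p_x + p_y·(y/x)).
Numerically y/x = 0.00858, so x* = 78/(7 + 11.5·0.00858) = 10.988.
At M' = 351: x* = 49.4459. Change: 49.4459 − 10.988 = 38.4579.

Δx* = 38.4579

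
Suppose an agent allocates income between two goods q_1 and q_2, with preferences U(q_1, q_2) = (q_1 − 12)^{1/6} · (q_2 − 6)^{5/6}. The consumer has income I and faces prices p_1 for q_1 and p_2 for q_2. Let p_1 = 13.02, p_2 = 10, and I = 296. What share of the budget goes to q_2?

share on q_2 = 0.4273

This is Cobb-Douglas in (q_1−12, q_2−6): tangency gives 1/6·p_2·(q_2−6) = 5/6·p_1·(q_1−12).
After buying the subsistence bundle (12, 6), a share 1/6 of the remaining income goes to q_1: q_1* = 12 + 1/6·(I − 12p_1 − 6p_2)/p_1.
Discretionary income = 296 − 12·13.02 − 6·10 = 79.76; q_1* = 12 + 1/6·79.76/13.02 = 13.021; q_2* = 6 + 5/6·79.76/10 = 12.6467.
Expenditure on q_2: 10·12.6467 = 126.4667; share = 0.4273.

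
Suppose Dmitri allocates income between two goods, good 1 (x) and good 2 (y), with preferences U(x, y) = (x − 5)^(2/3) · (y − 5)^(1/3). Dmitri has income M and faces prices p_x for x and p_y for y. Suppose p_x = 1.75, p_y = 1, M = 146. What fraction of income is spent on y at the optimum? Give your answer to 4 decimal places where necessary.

MRS = 2·(y−5)/(x−5). Tangency with p_x/p_y gives y−5 = (1/2)·(p_x/p_y)·(x−5).
After buying the subsistence bundle (5, 5), a share 2/3 of the remaining income goes to x: x* = 5 + 2/3·(M − 5p_x − 5p_y)/p_x.
Discretionary income = 146 − 5·1.75 − 5·1 = 132.25; x* = 5 + 2/3·132.25/1.75 = 55.381; y* = 5 + 1/3·132.25/1 = 49.0833.
Expenditure on y: 1·49.0833 = 49.0833; share = 0.3362.

share on y = 0.3362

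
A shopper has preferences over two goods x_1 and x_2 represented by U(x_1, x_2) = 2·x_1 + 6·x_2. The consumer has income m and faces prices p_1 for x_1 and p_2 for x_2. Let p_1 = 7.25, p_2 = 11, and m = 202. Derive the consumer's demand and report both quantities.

Numerically: x_1* = 0, x_2* = 18.3636.

x_1* = 0, x_2* = 18.3636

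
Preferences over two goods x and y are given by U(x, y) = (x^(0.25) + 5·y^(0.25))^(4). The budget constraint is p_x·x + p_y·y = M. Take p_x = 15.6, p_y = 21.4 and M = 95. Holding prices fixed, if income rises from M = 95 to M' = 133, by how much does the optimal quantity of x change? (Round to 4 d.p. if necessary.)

Δx* = 0.2802

MU_x ∝ x^(-0.75), MU_y ∝ 5·y^(-0.75), so MRS = (1/5)·(y/x)^(0.75) = p_x/p_y.
Hence y/x = (5·p_x/p_y)^(1/(0.75)), i.e. raised to the 4/3 power.
Substitute y = (y/x)·x into the budget: x* = M/(p_x + p_y·(y/x)).
Numerically y/x = 5.609288, so x* = 95/(15.6 + 21.4·5.609288) = 0.7004.
At M' = 133: x* = 0.9805. Change: 0.9805 − 0.7004 = 0.2802.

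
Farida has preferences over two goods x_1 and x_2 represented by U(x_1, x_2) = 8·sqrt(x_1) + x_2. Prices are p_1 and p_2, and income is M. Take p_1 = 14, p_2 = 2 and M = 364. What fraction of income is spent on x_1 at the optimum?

share on x_1 = 0.0126

Set MRS = p_1/p_2: 4·x_1^(−1/2) = p_1/p_2.
Solve: √x_1 = 4·p_2/p_1, so x_1*(p_1,p_2) = (4·p_2/p_1)², and x_2* = (M − p_1·x_1*)/p_2.
Plugging in: x_1* = (4·2/14)² = 0.3265, x_2* = 179.7143.
Expenditure on x_1: 14·0.3265 = 4.5714; share = 0.0126.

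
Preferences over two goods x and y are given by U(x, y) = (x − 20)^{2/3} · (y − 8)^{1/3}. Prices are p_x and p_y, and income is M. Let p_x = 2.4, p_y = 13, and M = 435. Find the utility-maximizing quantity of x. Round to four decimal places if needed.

x* = 98.6111

MRS = 2·(y−8)/(x−20). Tangency with p_x/p_y gives y−8 = (1/2)·(p_x/p_y)·(x−20).
Substituting into the budget: x* = 20 + 2/3·(M − 20·p_x − 8·p_y)/p_x, and y* = 8 + 1/3·(…)/p_y.
Discretionary income = 435 − 20·2.4 − 8·13 = 283; x* = 20 + 2/3·283/2.4 = 98.6111.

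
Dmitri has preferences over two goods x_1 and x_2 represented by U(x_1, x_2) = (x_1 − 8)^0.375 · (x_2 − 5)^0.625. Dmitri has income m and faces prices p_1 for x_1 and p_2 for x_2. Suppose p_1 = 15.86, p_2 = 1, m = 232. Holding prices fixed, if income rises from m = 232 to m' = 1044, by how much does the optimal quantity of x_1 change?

MRS = (3/5)·(x_2−5)/(x_1−8). Tangency with p_1/p_2 gives x_2−5 = (5/3)·(p_1/p_2)·(x_1−8).
Substituting into the budget: x_1* = 8 + 0.375·(m − 8·p_1 − 5·p_2)/p_1, and x_2* = 5 + 0.625·(…)/p_2.
Discretionary income = 232 − 8·15.86 − 5·1 = 100.12; x_1* = 8 + 0.375·100.12/15.86 = 10.3673.
At m' = 1044: x_1* = 29.5665. Change: 29.5665 − 10.3673 = 19.1992.

Δx_1* = 19.1992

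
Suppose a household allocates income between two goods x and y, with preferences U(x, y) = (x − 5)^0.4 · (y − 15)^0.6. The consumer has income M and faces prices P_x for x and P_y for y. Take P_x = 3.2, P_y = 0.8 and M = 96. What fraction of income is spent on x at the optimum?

share on x = 0.45

This is Cobb-Douglas in (x−5, y−15): tangency gives 0.4·P_y·(y−15) = 0.6·P_x·(x−5).
After buying the subsistence bundle (5, 15), a share 0.4 of the remaining income goes to x: x* = 5 + 0.4·(M − 5P_x − 15P_y)/P_x.
Discretionary income = 96 − 5·3.2 − 15·0.8 = 68; x* = 5 + 0.4·68/3.2 = 13.5; y* = 15 + 0.6·68/0.8 = 66.
Expenditure on x: 3.2·13.5 = 43.2; share = 0.45.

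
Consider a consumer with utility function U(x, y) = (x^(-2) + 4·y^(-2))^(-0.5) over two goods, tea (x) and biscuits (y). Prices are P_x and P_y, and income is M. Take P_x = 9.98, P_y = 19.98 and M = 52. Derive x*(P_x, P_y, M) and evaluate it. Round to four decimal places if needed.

x* = 1.4796

MU_x ∝ x^(-3), MU_y ∝ 4·y^(-3), so MRS = (1/4)·(y/x)^(3) = P_x/P_y.
Hence y/x = (4·P_x/P_y)^(1/(3)), i.e. raised to the 1/3 power.
Substitute y = (y/x)·x into the budget: x* = M/(P_x + P_y·(y/x)).
Numerically y/x = 1.259501, so x* = 52/(9.98 + 19.98·1.259501) = 1.4796.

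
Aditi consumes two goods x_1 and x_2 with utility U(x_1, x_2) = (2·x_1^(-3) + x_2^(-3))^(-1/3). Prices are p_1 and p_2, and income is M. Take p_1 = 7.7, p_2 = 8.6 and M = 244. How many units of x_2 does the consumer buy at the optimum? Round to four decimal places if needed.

MU_x_1 ∝ 2·x_1^(-4), MU_x_2 ∝ x_2^(-4), so MRS = 2·(x_2/x_1)^(4) = p_1/p_2.
Hence x_2/x_1 = ((1/2)·p_1/p_2)^(1/(4)), i.e. raised to the 0.25 power.
Substitute x_2 = (x_2/x_1)·x_1 into the budget: x_1* = M/(p_1 + p_2·(x_2/x_1)).
Numerically x_2/x_1 = 0.817976, so x_1* = 244/(7.7 + 8.6·0.817976) = 16.5597 and x_2* = 0.817976·16.5597 = 13.5454.

x_2* = 13.5454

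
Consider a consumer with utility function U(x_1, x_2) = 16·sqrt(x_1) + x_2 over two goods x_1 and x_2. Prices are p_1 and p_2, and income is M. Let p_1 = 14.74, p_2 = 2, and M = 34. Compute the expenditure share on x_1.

share on x_1 = 0.5108

Utility is quasi-linear in x_2; the FOC for x_1 is 8/√x_1 = p_1/p_2.
Solve: √x_1 = 8·p_2/p_1, so x_1*(p_1,p_2) = (8·p_2/p_1)², and x_2* = (M − p_1·x_1*)/p_2.
Plugging in: x_1* = (8·2/14.74)² = 1.1783, x_2* = 8.3161.
Expenditure on x_1: 14.74·1.1783 = 17.3677; share = 0.5108.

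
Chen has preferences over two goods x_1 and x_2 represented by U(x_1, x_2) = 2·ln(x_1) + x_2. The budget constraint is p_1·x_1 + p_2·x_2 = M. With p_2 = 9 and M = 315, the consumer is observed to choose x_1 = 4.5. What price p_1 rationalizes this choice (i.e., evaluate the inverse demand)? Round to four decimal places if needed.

p_1 = 4

Set MRS = p_1/p_2: (2/x_1)/1 = p_1/p_2.
So x_1*(p_1,p_2) = 2·p_2/p_1, independent of income; and x_2* = (M − 2·p_2)/p_2.
Set x_1* = 4.5 in the demand function and solve for p_1: p_1 = 4.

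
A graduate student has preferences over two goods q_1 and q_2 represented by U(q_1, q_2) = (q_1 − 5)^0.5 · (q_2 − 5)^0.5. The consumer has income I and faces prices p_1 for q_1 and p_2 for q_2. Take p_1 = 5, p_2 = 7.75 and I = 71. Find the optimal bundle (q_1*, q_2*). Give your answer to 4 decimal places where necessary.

q_1* = 5.725, q_2* = 5.4677

MRS = (q_2−5)/(q_1−5). Tangency with p_1/p_2 gives q_2−5 = (p_1/p_2)·(q_1−5).
After buying the subsistence bundle (5, 5), a share 0.5 of the remaining income goes to q_1: q_1* = 5 + 0.5·(I − 5p_1 − 5p_2)/p_1.
Discretionary income = 71 − 5·5 − 5·7.75 = 7.25; q_1* = 5 + 0.5·7.25/5 = 5.725; q_2* = 5 + 0.5·7.25/7.75 = 5.4677.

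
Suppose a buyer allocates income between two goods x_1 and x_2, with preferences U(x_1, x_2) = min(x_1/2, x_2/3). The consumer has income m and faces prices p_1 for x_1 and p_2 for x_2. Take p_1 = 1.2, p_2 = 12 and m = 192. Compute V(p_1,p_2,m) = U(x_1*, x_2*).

V = 5

Leontief preferences: the optimum is at the kink where x_1/2 = x_2/3, i.e. x_2 = (3/2)·x_1.
Budget: p_1·x_1 + p_2·(3/2)·x_1 = m, so (2·p_1 + 3·p_2)·x_1 = 2·m.
Demand: x_1*(p_1,p_2,m) = 2·m/(2·p_1 + 3·p_2), x_2* = 3·m/(2·p_1 + 3·p_2).
Here 2·1.2 + 3·12 = 38.4, giving x_1* = 10 and x_2* = 15.
Utility at the optimum: U(10, 15) = 5.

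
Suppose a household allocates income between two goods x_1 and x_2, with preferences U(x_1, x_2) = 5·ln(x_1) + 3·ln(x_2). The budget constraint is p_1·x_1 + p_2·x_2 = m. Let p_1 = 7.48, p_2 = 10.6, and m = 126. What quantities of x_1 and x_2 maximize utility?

x_1* = 10.5281, x_2* = 4.4575

MU_x_1/MU_x_2 = (5·x_2)/(3·x_1); tangency sets this equal to p_1/p_2.
So 5·p_2·x_2 = 3·p_1·x_1; combined with the budget, a share 0.625 of income goes to x_1.
Demand: x_1*(p_1,p_2,m) = 0.625·m/p_1 and x_2* = 0.375·m/p_2.
At p_1=7.48, p_2=10.6, m=126: x_1* = 0.625·126/7.48 = 10.5281, x_2* = 4.4575.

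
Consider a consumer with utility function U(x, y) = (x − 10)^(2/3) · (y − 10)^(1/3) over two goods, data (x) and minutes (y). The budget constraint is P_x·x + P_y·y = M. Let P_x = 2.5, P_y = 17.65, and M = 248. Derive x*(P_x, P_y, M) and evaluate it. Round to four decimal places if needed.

Let x' = x−10, y' = y−10. MRS = 2·y'/x' = P_x/P_y.
Substituting into the budget: x* = 10 + 2/3·(M − 10·P_x − 10·P_y)/P_x, and y* = 10 + 1/3·(…)/P_y.
Discretionary income = 248 − 10·2.5 − 10·17.65 = 46.5; x* = 10 + 2/3·46.5/2.5 = 22.4.

x* = 22.4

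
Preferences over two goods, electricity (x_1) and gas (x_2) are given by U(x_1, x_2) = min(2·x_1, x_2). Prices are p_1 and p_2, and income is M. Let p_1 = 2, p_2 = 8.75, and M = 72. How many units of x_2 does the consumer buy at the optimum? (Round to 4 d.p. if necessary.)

x_2* = 7.3846

With perfect complements, no substitution: consume in ratio x_1:x_2 = 1:2.
Budget: p_1·x_1 + p_2·2·x_1 = M, so (p_1 + 2·p_2)·x_1 = M.
Demand: x_1*(p_1,p_2,M) = M/(p_1 + 2·p_2), x_2* = 2·M/(p_1 + 2·p_2).
Here 2 + 2·8.75 = 19.5, giving x_2* = 7.3846.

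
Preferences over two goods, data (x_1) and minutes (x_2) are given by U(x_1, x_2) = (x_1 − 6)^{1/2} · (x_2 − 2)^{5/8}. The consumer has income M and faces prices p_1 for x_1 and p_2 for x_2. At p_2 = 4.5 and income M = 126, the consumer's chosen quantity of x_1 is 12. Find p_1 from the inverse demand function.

p_1 = 6

This is Cobb-Douglas in (x_1−6, x_2−2): tangency gives 0.5·p_2·(x_2−2) = 0.625·p_1·(x_1−6).
After buying the subsistence bundle (6, 2), a share 4/9 of the remaining income goes to x_1: x_1* = 6 + 4/9·(M − 6p_1 − 2p_2)/p_1.
Set x_1* = 12 in the demand function and solve for p_1: p_1 = 6.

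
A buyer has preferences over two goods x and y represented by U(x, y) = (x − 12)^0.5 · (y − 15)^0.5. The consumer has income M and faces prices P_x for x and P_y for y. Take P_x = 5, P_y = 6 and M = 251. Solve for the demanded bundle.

MRS = (y−15)/(x−12). Tangency with P_x/P_y gives y−15 = (P_x/P_y)·(x−12).
After buying the subsistence bundle (12, 15), a share 0.5 of the remaining income goes to x: x* = 12 + 0.5·(M − 12P_x − 15P_y)/P_x.
Discretionary income = 251 − 12·5 − 15·6 = 101; x* = 12 + 0.5·101/5 = 22.1; y* = 15 + 0.5·101/6 = 23.4167.

x* = 22.1, y* = 23.4167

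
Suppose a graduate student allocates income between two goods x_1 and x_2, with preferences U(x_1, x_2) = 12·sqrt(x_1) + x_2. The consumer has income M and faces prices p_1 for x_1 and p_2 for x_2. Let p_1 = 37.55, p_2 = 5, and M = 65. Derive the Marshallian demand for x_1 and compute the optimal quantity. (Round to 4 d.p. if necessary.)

Thus x_1* = (6·p_2/p_1)² — independent of M — with the rest of income spent on x_2.
Plugging in: x_1* = (6·5/37.55)² = 0.6383.

x_1* = 0.6383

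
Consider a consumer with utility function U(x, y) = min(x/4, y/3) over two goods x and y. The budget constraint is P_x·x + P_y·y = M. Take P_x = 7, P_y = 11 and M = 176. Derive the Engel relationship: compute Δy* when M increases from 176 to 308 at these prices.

Leontief preferences: the optimum is at the kink where x/4 = y/3, i.e. y = (3/4)·x.
Budget: P_x·x + P_y·(3/4)·x = M, so (4·P_x + 3·P_y)·x = 4·M.
Demand: x*(P_x,P_y,M) = 4·M/(4·P_x + 3·P_y), y* = 3·M/(4·P_x + 3·P_y).
Here 4·7 + 3·11 = 61, giving y* = 8.6557.
At M' = 308: y* = 15.1475. Change: 15.1475 − 8.6557 = 6.4918.

Δy* = 6.4918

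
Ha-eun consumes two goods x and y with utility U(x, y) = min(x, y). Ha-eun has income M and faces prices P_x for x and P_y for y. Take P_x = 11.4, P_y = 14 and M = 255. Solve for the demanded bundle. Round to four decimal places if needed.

With perfect complements, no substitution: consume in ratio x:y = 1:1.
Budget: P_x·x + P_y·x = M, so (P_x + P_y)·x = M.
Demand: x*(P_x,P_y,M) = M/(P_x + P_y), y* = M/(P_x + P_y).
Here 11.4 + 14 = 25.4, giving x* = 10.0394 and y* = 10.0394.

x* = 10.0394, y* = 10.0394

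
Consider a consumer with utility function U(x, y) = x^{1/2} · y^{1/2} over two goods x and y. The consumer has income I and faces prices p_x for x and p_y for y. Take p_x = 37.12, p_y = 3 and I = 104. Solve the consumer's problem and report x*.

Tangency: MRS = y/x = p_x/p_y.
Rearranging, p_y·y = p_x·x. Substituting into the budget gives p_x·x·(1 + 1) = I.
Demand: x*(p_x,p_y,I) = 0.5·I/p_x and y* = 0.5·I/p_y.
At p_x=37.12, p_y=3, I=104: x* = 0.5·104/37.12 = 1.4009.

x* = 1.4009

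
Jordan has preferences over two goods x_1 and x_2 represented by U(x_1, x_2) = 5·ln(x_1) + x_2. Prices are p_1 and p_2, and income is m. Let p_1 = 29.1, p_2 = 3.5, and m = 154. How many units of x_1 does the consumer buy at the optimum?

x_1* = 0.6014

MU_x_1 = 5/x_1, MU_x_2 = 1. Tangency: 5/x_1 = p_1/p_2.
So x_1*(p_1,p_2) = 5·p_2/p_1, independent of income; and x_2* = (m − 5·p_2)/p_2.
At the given prices: x_1* = 5·3.5/29.1 = 0.6014.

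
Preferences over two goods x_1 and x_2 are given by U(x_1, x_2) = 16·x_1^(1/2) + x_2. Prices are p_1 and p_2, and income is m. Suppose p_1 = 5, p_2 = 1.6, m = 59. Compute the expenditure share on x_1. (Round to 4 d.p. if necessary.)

share on x_1 = 0.5554

MU_x_1 = 8/√x_1, MU_x_2 = 1. Tangency: 8/√x_1 = p_1/p_2.
Thus x_1* = (8·p_2/p_1)² — independent of m — with the rest of income spent on x_2.
Plugging in: x_1* = (8·1.6/5)² = 6.5536, x_2* = 16.395.
Expenditure on x_1: 5·6.5536 = 32.768; share = 0.5554.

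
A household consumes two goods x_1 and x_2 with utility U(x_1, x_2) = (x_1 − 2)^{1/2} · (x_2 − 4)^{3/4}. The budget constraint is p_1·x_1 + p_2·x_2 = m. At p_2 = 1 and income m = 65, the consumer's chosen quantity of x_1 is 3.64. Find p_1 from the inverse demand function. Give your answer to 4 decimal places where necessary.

p_1 = 10

This is Cobb-Douglas in (x_1−2, x_2−4): tangency gives 0.5·p_2·(x_2−4) = 0.75·p_1·(x_1−2).
After buying the subsistence bundle (2, 4), a share 0.4 of the remaining income goes to x_1: x_1* = 2 + 0.4·(m − 2p_1 − 4p_2)/p_1.
Set x_1* = 3.64 in the demand function and solve for p_1: p_1 = 10.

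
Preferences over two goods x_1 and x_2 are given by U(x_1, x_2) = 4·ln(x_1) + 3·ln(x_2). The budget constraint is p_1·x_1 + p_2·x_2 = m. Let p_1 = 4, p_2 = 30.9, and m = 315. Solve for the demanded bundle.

x_1* = 45, x_2* = 4.3689

MU_x_1/MU_x_2 = (4·x_2)/(3·x_1); tangency sets this equal to p_1/p_2.
Rearranging, p_2·x_2 = (3/4)·p_1·x_1. Substituting into the budget gives p_1·x_1·(1 + (3/4)) = m.
Demand: x_1*(p_1,p_2,m) = 4/7·m/p_1 and x_2* = 3/7·m/p_2.
At p_1=4, p_2=30.9, m=315: x_1* = 4/7·315/4 = 45, x_2* = 4.3689.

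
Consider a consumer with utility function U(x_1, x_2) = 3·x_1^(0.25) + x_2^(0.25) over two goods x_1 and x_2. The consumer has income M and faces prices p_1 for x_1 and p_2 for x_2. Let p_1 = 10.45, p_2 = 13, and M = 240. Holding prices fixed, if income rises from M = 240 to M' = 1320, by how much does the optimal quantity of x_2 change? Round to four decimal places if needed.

Δx_2* = 14.695

From the CES first-order condition, 3·(x_2/x_1)^(0.75) = p_1/p_2.
Solve for the ratio: x_2/x_1 = [(1/3)·p_1/p_2]^(4/3).
With the ratio pinned down, the budget gives x_1* = M/(p_1 + p_2·(x_2/x_1)) and x_2* = (x_2/x_1)·x_1*.
Numerically x_2/x_1 = 0.172744, so x_1* = 240/(10.45 + 13·0.172744) = 18.9041 and x_2* = 0.172744·18.9041 = 3.2656.
At M' = 1320: x_2* = 17.9606. Change: 17.9606 − 3.2656 = 14.695.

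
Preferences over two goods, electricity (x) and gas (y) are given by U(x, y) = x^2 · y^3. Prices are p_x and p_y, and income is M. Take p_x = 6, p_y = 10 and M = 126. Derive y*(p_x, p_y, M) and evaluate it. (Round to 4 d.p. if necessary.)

MU_x/MU_y = (2·y)/(3·x); tangency sets this equal to p_x/p_y.
So 2·p_y·y = 3·p_x·x; combined with the budget, a share 0.4 of income goes to x.
Demand: x*(p_x,p_y,M) = 0.4·M/p_x and y* = 0.6·M/p_y.
At p_x=6, p_y=10, M=126: y* = 0.6·126/10 = 7.56.

y* = 7.56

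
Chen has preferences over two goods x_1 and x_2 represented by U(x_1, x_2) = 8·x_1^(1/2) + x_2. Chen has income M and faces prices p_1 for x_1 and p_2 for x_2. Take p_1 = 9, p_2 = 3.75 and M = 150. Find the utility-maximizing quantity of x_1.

Set MRS = p_1/p_2: 4·x_1^(−1/2) = p_1/p_2.
Thus x_1* = (4·p_2/p_1)² — independent of M — with the rest of income spent on x_2.
Plugging in: x_1* = (4·3.75/9)² = 2.7778.

x_1* = 2.7778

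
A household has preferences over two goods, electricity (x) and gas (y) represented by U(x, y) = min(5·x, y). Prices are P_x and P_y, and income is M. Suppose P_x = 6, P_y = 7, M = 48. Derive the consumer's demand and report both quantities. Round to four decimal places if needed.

Leontief preferences: the optimum is at the kink where x/1 = y/5, i.e. y = 5·x.
Budget: P_x·x + P_y·5·x = M, so (P_x + 5·P_y)·x = M.
Demand: x*(P_x,P_y,M) = M/(P_x + 5·P_y), y* = 5·M/(P_x + 5·P_y).
Here 6 + 5·7 = 41, giving x* = 1.1707 and y* = 5.8537.

x* = 1.1707, y* = 5.8537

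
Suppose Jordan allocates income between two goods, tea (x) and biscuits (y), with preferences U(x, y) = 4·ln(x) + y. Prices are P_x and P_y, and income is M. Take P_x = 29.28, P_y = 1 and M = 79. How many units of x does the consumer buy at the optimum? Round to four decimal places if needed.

x* = 0.1366

Set MRS = P_x/P_y: (4/x)/1 = P_x/P_y.
So x*(P_x,P_y) = 4·P_y/P_x, independent of income; and y* = (M − 4·P_y)/P_y.
At the given prices: x* = 4·1/29.28 = 0.1366.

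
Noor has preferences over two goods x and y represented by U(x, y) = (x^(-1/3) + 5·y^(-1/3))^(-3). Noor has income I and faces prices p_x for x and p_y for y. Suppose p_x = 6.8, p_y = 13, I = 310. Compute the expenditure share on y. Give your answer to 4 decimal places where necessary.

share on y = 0.7972

MRS = MU_x/MU_y = (1/5)·(y/x)^(4/3). Set equal to p_x/p_y.
Hence y/x = (5·p_x/p_y)^(1/(4/3)), i.e. raised to the 0.75 power.
With the ratio pinned down, the budget gives x* = I/(p_x + p_y·(y/x)) and y* = (y/x)·x*.
Numerically y/x = 2.056609, so x* = 310/(6.8 + 13·2.056609) = 9.2438 and y* = 2.056609·9.2438 = 19.0109.
Expenditure on y: 13·19.0109 = 247.142; share = 0.7972.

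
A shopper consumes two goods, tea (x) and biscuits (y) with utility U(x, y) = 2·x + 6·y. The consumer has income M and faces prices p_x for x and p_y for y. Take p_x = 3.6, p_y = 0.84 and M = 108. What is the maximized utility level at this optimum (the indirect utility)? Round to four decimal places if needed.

Perfect substitutes: compare marginal utility per dollar. 2/p_x vs 6/p_y → 0.5556 vs 7.1429.
y gives more utility per dollar, so spend all income on y: y* = M/p_y, x* = 0.
Numerically: x* = 0, y* = 128.5714.
Utility at the optimum: U(0, 128.5714) = 771.4286.

V = 771.4286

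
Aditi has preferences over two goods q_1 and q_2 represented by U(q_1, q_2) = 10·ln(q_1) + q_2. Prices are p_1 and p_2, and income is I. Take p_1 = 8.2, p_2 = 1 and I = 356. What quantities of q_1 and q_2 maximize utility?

Set MRS = p_1/p_2: (10/q_1)/1 = p_1/p_2.
So q_1*(p_1,p_2) = 10·p_2/p_1, independent of income; and q_2* = (I − 10·p_2)/p_2.
At the given prices: q_1* = 10·1/8.2 = 1.2195, and q_2* = 346.

q_1* = 1.2195, q_2* = 346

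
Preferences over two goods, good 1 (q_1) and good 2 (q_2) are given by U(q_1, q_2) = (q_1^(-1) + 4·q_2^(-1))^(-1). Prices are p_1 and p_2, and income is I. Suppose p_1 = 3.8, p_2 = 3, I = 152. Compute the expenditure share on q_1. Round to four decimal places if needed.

Substitute q_2 = (q_2/q_1)·q_1 into the budget: q_1* = I/(p_1 + p_2·(q_2/q_1)).
Numerically q_2/q_1 = 2.250926, so q_1* = 152/(3.8 + 3·2.250926) = 14.4038 and q_2* = 2.250926·14.4038 = 32.4219.
Expenditure on q_1: 3.8·14.4038 = 54.7344; share = 0.3601.

share on q_1 = 0.3601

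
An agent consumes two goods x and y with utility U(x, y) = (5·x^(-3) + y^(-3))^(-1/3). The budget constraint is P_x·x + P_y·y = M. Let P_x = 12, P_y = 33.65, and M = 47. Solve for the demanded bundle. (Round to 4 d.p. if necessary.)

Substitute y = (y/x)·x into the budget: x* = M/(P_x + P_y·(y/x)).
Numerically y/x = 0.516781, so x* = 47/(12 + 33.65·0.516781) = 1.5992 and y* = 0.516781·1.5992 = 0.8264.

x* = 1.5992, y* = 0.8264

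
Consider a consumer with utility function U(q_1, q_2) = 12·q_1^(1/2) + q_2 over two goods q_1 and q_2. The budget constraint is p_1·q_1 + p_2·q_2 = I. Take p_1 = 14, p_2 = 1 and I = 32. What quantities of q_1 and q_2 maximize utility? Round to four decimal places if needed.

q_1* = 0.1837, q_2* = 29.4286

MU_q_1 = 6/√q_1, MU_q_2 = 1. Tangency: 6/√q_1 = p_1/p_2.
Solve: √q_1 = 6·p_2/p_1, so q_1*(p_1,p_2) = (6·p_2/p_1)², and q_2* = (I − p_1·q_1*)/p_2.
Plugging in: q_1* = (6·1/14)² = 0.1837, q_2* = 29.4286.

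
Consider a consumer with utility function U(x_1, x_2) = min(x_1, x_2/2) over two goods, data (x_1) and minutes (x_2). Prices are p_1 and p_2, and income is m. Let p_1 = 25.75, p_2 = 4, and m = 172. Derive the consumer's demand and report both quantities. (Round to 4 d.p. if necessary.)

With perfect complements, no substitution: consume in ratio x_1:x_2 = 1:2.
Budget: p_1·x_1 + p_2·2·x_1 = m, so (p_1 + 2·p_2)·x_1 = m.
Demand: x_1*(p_1,p_2,m) = m/(p_1 + 2·p_2), x_2* = 2·m/(p_1 + 2·p_2).
Here 25.75 + 2·4 = 33.75, giving x_1* = 5.0963 and x_2* = 10.1926.

x_1* = 5.0963, x_2* = 10.1926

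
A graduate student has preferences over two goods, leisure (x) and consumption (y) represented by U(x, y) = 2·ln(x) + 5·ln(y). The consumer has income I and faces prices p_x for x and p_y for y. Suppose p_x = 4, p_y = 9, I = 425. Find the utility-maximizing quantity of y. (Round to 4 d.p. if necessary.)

MU_x/MU_y = (2·y)/(5·x); tangency sets this equal to p_x/p_y.
So 2·p_y·y = 5·p_x·x; combined with the budget, a share 2/7 of income goes to x.
Demand: x*(p_x,p_y,I) = 2/7·I/p_x and y* = 5/7·I/p_y.
At p_x=4, p_y=9, I=425: y* = 5/7·425/9 = 33.7302.

y* = 33.7302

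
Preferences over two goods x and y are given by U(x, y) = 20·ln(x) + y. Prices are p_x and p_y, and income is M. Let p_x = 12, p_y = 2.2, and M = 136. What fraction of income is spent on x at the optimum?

share on x = 0.3235

So x*(p_x,p_y) = 20·p_y/p_x, independent of income; and y* = (M − 20·p_y)/p_y.
At the given prices: x* = 20·2.2/12 = 3.6667, and y* = 41.8182.
Expenditure on x: 12·3.6667 = 44; share = 0.3235.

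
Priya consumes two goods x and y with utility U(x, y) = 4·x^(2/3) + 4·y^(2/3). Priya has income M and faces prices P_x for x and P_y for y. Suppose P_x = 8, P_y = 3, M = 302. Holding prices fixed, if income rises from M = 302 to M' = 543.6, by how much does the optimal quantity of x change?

From the CES first-order condition, (y/x)^(1/3) = P_x/P_y.
Solve for the ratio: y/x = [P_x/P_y]^(3).
Substitute y = (y/x)·x into the budget: x* = M/(P_x + P_y·(y/x)).
Numerically y/x = 18.962963, so x* = 302/(8 + 3·18.962963) = 4.6541.
At M' = 543.6: x* = 8.3774. Change: 8.3774 − 4.6541 = 3.7233.

Δx* = 3.7233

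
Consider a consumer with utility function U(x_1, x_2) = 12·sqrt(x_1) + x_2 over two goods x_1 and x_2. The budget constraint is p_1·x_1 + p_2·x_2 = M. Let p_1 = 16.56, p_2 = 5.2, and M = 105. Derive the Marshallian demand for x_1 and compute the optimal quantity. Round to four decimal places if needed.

Plugging in: x_1* = (6·5.2/16.56)² = 3.5497.

x_1* = 3.5497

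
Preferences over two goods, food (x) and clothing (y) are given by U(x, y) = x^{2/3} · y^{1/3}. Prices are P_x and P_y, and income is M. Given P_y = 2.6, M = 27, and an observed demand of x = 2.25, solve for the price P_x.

The MRS is 2·y/x. Set MRS = P_x/P_y.
Rearranging, P_y·y = (1/2)·P_x·x. Substituting into the budget gives P_x·x·(1 + (1/2)) = M.
Demand: x*(P_x,P_y,M) = 2/3·M/P_x and y* = 1/3·M/P_y.
Set x* = 2.25 in the demand function and solve for P_x: P_x = 8.

P_x = 8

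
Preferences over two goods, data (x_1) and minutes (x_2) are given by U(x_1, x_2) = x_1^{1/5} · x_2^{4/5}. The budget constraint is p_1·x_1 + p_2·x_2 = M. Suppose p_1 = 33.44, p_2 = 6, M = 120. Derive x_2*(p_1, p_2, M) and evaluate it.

MU_x_1/MU_x_2 = (0.2·x_2)/(0.8·x_1); tangency sets this equal to p_1/p_2.
So 0.2·p_2·x_2 = 0.8·p_1·x_1; combined with the budget, a share 0.2 of income goes to x_1.
Demand: x_1*(p_1,p_2,M) = 0.2·M/p_1 and x_2* = 0.8·M/p_2.
At p_1=33.44, p_2=6, M=120: x_2* = 0.8·120/6 = 16.

x_2* = 16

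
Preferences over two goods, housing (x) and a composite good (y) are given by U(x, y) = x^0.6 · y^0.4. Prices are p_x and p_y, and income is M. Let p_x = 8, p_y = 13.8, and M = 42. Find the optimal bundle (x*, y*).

Tangency: MRS = (3/2)·y/x = p_x/p_y.
Rearranging, p_y·y = (2/3)·p_x·x. Substituting into the budget gives p_x·x·(1 + (2/3)) = M.
Demand: x*(p_x,p_y,M) = 0.6·M/p_x and y* = 0.4·M/p_y.
At p_x=8, p_y=13.8, M=42: x* = 0.6·42/8 = 3.15, y* = 1.2174.

x* = 3.15, y* = 1.2174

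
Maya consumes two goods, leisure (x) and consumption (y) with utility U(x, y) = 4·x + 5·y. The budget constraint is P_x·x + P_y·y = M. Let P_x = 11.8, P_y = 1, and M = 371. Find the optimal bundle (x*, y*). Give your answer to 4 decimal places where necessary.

x* = 0, y* = 371

Perfect substitutes: compare marginal utility per dollar. 4/P_x vs 5/P_y → 0.339 vs 5.
y gives more utility per dollar, so spend all income on y: y* = M/P_y, x* = 0.
Numerically: x* = 0, y* = 371.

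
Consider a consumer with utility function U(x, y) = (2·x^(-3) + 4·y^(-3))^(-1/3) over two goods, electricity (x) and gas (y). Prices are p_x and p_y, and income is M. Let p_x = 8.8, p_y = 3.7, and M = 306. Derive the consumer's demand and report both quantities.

MRS = MU_x/MU_y = (1/2)·(y/x)^(4). Set equal to p_x/p_y.
Hence y/x = (2·p_x/p_y)^(1/(4)), i.e. raised to the 0.25 power.
With the ratio pinned down, the budget gives x* = M/(p_x + p_y·(y/x)) and y* = (y/x)·x*.
Numerically y/x = 1.476821, so x* = 306/(8.8 + 3.7·1.476821) = 21.4523 and y* = 1.476821·21.4523 = 31.6811.

x* = 21.4523, y* = 31.6811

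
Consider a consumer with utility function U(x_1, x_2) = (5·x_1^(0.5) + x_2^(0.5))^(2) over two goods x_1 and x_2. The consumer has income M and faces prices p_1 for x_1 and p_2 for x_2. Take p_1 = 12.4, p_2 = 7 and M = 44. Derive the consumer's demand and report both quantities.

x_1* = 3.3136, x_2* = 0.4159

MU_x_1 ∝ 5·x_1^(-0.5), MU_x_2 ∝ x_2^(-0.5), so MRS = 5·(x_2/x_1)^(0.5) = p_1/p_2.
Solve for the ratio: x_2/x_1 = [(1/5)·p_1/p_2]^(2).
With the ratio pinned down, the budget gives x_1* = M/(p_1 + p_2·(x_2/x_1)) and x_2* = (x_2/x_1)·x_1*.
Numerically x_2/x_1 = 0.125518, so x_1* = 44/(12.4 + 7·0.125518) = 3.3136 and x_2* = 0.125518·3.3136 = 0.4159.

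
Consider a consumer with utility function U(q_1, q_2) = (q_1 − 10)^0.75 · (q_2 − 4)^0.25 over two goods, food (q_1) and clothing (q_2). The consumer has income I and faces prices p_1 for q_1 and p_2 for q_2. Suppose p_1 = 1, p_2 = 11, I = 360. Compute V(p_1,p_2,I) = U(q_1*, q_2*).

Discretionary income = 360 − 10·1 − 4·11 = 306; q_1* = 10 + 0.75·306/1 = 239.5; q_2* = 4 + 0.25·306/11 = 10.9545.
Utility at the optimum: U(239.5, 10.9545) = 95.7534.

V = 95.7534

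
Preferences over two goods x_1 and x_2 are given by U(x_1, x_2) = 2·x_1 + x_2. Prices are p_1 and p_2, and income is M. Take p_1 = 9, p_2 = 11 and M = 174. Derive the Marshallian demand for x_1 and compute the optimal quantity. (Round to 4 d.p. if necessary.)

x_1* = 19.3333

Perfect substitutes: compare marginal utility per dollar. 2/p_1 vs 1/p_2 → 0.2222 vs 0.0909.
x_1 gives more utility per dollar, so spend all income on x_1: x_1* = M/p_1, x_2* = 0.
Numerically: x_1* = 19.3333, x_2* = 0.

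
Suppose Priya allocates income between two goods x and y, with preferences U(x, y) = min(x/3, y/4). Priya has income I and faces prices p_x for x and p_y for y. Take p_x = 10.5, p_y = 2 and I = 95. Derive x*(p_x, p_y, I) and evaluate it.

x* = 7.2152

With perfect complements, no substitution: consume in ratio x:y = 3:4.
Budget: p_x·x + p_y·(4/3)·x = I, so (3·p_x + 4·p_y)·x = 3·I.
Demand: x*(p_x,p_y,I) = 3·I/(3·p_x + 4·p_y), y* = 4·I/(3·p_x + 4·p_y).
Here 3·10.5 + 4·2 = 39.5, giving x* = 7.2152.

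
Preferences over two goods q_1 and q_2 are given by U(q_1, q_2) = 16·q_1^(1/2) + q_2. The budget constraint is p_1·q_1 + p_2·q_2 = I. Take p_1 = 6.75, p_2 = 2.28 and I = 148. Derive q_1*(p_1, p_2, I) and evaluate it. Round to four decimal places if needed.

MU_q_1 = 8/√q_1, MU_q_2 = 1. Tangency: 8/√q_1 = p_1/p_2.
Thus q_1* = (8·p_2/p_1)² — independent of I — with the rest of income spent on q_2.
Plugging in: q_1* = (8·2.28/6.75)² = 7.302.

q_1* = 7.302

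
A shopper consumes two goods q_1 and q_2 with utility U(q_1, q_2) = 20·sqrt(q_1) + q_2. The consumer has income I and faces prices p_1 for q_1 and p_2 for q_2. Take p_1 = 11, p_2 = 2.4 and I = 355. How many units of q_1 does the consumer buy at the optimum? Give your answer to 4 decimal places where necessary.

Utility is quasi-linear in q_2; the FOC for q_1 is 10/√q_1 = p_1/p_2.
Thus q_1* = (10·p_2/p_1)² — independent of I — with the rest of income spent on q_2.
Plugging in: q_1* = (10·2.4/11)² = 4.7603.

q_1* = 4.7603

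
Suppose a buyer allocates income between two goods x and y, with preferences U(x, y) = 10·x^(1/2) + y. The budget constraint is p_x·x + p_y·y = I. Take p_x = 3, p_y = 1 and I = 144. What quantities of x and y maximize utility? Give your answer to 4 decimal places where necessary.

MU_x = 5/√x, MU_y = 1. Tangency: 5/√x = p_x/p_y.
Solve: √x = 5·p_y/p_x, so x*(p_x,p_y) = (5·p_y/p_x)², and y* = (I − p_x·x*)/p_y.
Plugging in: x* = (5·1/3)² = 2.7778, y* = 135.6667.

x* = 2.7778, y* = 135.6667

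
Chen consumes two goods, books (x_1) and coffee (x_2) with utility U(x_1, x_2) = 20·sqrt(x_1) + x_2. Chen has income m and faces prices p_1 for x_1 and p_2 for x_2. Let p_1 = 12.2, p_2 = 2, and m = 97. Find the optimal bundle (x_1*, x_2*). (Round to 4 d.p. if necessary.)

MU_x_1 = 10/√x_1, MU_x_2 = 1. Tangency: 10/√x_1 = p_1/p_2.
Solve: √x_1 = 10·p_2/p_1, so x_1*(p_1,p_2) = (10·p_2/p_1)², and x_2* = (m − p_1·x_1*)/p_2.
Plugging in: x_1* = (10·2/12.2)² = 2.6874, x_2* = 32.1066.

x_1* = 2.6874, x_2* = 32.1066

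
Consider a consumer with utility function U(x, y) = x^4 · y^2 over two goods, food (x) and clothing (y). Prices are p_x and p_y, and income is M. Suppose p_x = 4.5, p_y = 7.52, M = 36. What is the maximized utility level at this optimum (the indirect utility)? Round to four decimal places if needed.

V = 2060.2585

MU_x/MU_y = (4·y)/(2·x); tangency sets this equal to p_x/p_y.
Rearranging, p_y·y = (1/2)·p_x·x. Substituting into the budget gives p_x·x·(1 + (1/2)) = M.
Demand: x*(p_x,p_y,M) = 2/3·M/p_x and y* = 1/3·M/p_y.
At p_x=4.5, p_y=7.52, M=36: x* = 2/3·36/4.5 = 5.3333, y* = 1.5957.
Utility at the optimum: U(5.3333, 1.5957) = 2060.2585.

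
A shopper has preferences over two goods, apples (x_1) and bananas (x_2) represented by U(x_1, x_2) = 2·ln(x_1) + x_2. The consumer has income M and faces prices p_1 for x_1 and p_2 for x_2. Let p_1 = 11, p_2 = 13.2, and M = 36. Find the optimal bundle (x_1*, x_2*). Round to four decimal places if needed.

x_1* = 2.4, x_2* = 0.7273

MU_x_1 = 2/x_1, MU_x_2 = 1. Tangency: 2/x_1 = p_1/p_2.
So x_1*(p_1,p_2) = 2·p_2/p_1, independent of income; and x_2* = (M − 2·p_2)/p_2.
At the given prices: x_1* = 2·13.2/11 = 2.4, and x_2* = 0.7273.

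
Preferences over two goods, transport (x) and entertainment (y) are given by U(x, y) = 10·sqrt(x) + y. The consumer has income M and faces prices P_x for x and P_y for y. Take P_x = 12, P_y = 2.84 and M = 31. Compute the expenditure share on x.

share on x = 0.542

Thus x* = (5·P_y/P_x)² — independent of M — with the rest of income spent on y.
Plugging in: x* = (5·2.84/12)² = 1.4003, y* = 4.9988.
Expenditure on x: 12·1.4003 = 16.8033; share = 0.542.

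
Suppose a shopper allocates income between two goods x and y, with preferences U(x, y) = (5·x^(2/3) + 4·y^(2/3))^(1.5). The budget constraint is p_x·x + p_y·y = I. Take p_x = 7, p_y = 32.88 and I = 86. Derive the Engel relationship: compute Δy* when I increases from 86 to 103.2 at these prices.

MU_x ∝ 5·x^(-1/3), MU_y ∝ 4·y^(-1/3), so MRS = (5/4)·(y/x)^(1/3) = p_x/p_y.
Solve for the ratio: y/x = [(4/5)·p_x/p_y]^(3).
Substitute y = (y/x)·x into the budget: x* = I/(p_x + p_y·(y/x)).
Numerically y/x = 0.00494, so x* = 86/(7 + 32.88·0.00494) = 12.0071 and y* = 0.00494·12.0071 = 0.0593.
At I' = 103.2: y* = 0.0712. Change: 0.0712 − 0.0593 = 0.0119.

Δy* = 0.0119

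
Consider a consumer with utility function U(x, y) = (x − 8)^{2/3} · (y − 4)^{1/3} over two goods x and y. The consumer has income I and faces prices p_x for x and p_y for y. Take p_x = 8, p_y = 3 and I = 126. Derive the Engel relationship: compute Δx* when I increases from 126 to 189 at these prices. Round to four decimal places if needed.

Δx* = 5.25

Discretionary income = 126 − 8·8 − 4·3 = 50; x* = 8 + 2/3·50/8 = 12.1667.
At I' = 189: x* = 17.4167. Change: 17.4167 − 12.1667 = 5.25.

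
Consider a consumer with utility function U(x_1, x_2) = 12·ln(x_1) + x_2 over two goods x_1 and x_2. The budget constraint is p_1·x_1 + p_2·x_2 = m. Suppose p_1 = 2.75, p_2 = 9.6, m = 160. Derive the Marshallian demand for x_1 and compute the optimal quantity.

x_1* = 41.8909

Set MRS = p_1/p_2: (12/x_1)/1 = p_1/p_2.
So x_1*(p_1,p_2) = 12·p_2/p_1, independent of income; and x_2* = (m − 12·p_2)/p_2.
At the given prices: x_1* = 12·9.6/2.75 = 41.8909.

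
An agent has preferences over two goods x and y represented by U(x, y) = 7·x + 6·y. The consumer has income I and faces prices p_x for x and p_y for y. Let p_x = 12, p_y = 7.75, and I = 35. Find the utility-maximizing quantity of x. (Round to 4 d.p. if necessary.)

x* = 0

Linear utility — the consumer picks whichever good has higher MU/price: 7/12 = 0.5833 vs 6/7.75 = 0.7742.
y gives more utility per dollar, so spend all income on y: y* = I/p_y, x* = 0.
Numerically: x* = 0, y* = 4.5161.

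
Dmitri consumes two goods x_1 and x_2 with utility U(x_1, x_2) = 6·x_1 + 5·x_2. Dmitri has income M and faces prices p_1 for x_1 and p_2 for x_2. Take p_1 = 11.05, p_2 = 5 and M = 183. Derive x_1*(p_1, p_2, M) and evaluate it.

Linear utility — the consumer picks whichever good has higher MU/price: 6/11.05 = 0.543 vs 5/5 = 1.
x_2 gives more utility per dollar, so spend all income on x_2: x_2* = M/p_2, x_1* = 0.
Numerically: x_1* = 0, x_2* = 36.6.

x_1* = 0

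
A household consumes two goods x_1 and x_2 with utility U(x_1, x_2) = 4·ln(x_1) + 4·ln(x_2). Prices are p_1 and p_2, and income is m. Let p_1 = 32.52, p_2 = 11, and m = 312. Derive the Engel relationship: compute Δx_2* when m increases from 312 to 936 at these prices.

Δx_2* = 28.3636

Tangency: MRS = x_2/x_1 = p_1/p_2.
Rearranging, p_2·x_2 = p_1·x_1. Substituting into the budget gives p_1·x_1·(1 + 1) = m.
Demand: x_1*(p_1,p_2,m) = 0.5·m/p_1 and x_2* = 0.5·m/p_2.
At p_1=32.52, p_2=11, m=312: x_2* = 0.5·312/11 = 14.1818.
At m' = 936: x_2* = 42.5455. Change: 42.5455 − 14.1818 = 28.3636.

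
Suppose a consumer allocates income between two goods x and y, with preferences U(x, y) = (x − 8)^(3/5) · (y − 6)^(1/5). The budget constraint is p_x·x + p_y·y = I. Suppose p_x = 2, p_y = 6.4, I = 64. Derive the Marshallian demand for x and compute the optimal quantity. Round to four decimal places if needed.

x* = 11.6

After buying the subsistence bundle (8, 6), a share 0.75 of the remaining income goes to x: x* = 8 + 0.75·(I − 8p_x − 6p_y)/p_x.
Discretionary income = 64 − 8·2 − 6·6.4 = 9.6; x* = 8 + 0.75·9.6/2 = 11.6.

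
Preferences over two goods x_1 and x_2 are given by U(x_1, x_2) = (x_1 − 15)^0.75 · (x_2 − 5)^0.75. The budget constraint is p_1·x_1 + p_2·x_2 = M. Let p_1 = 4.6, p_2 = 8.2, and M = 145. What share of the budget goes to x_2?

share on x_2 = 0.4034

This is Cobb-Douglas in (x_1−15, x_2−5): tangency gives 0.75·p_2·(x_2−5) = 0.75·p_1·(x_1−15).
After buying the subsistence bundle (15, 5), a share 0.5 of the remaining income goes to x_1: x_1* = 15 + 0.5·(M − 15p_1 − 5p_2)/p_1.
Discretionary income = 145 − 15·4.6 − 5·8.2 = 35; x_1* = 15 + 0.5·35/4.6 = 18.8043; x_2* = 5 + 0.5·35/8.2 = 7.1341.
Expenditure on x_2: 8.2·7.1341 = 58.5; share = 0.4034.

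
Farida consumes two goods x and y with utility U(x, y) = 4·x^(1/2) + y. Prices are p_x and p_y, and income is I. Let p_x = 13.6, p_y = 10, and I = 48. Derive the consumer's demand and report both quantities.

Thus x* = (2·p_y/p_x)² — independent of I — with the rest of income spent on y.
Plugging in: x* = (2·10/13.6)² = 2.1626, y* = 1.8588.

x* = 2.1626, y* = 1.8588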